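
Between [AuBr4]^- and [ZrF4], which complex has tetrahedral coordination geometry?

[ZrF4]

For [AuBr4]^-: Each bromide is −1; balancing the −1 overall charge requires Au(III). Gold is a group-11 element; Au(III) is therefore d⁸. A 5d d⁸ ion has a large crystal-field splitting; square planar leaves the high-energy d_{x²−y²} orbital empty and maximises CFSE. → square planar.
For [ZrF4]: Ligand charges: each fluoride is −1. With an overall charge of 0 the zirconium centre must be in the +4 oxidation state. Zr sits in group 4, so the d-electron count is 4 − 4 = 0. A d⁰ ion has no crystal-field stabilisation preference between square planar and tetrahedral, so four ligands adopt the sterically favoured tetrahedral geometry. → tetrahedral.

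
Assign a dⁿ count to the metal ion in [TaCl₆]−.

d⁰

Summing ligand charges against the −1 overall charge gives an oxidation state of +5 for tantalum.
Group 5 minus oxidation state 5 gives a d⁰ configuration.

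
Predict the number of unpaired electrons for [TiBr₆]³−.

Ligand charges: each bromide is −1. With an overall charge of −3 the titanium centre must be in the +3 oxidation state.
Group 4 minus oxidation state 3 gives a d¹ configuration.
In an octahedral field the d¹ configuration is t₂g¹e_g⁰ (only one arrangement possible), giving 1 unpaired electron.

1 unpaired electron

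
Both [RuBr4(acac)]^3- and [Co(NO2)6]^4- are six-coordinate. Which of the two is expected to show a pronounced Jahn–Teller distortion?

[Co(NO2)6]^4-

[RuBr4(acac)]^3-: Each bromide is −1; each acetylacetonate is −1; balancing the −3 overall charge requires Ru(II). Group 8 minus oxidation state 2 gives a d⁶ configuration. A 4d ion has a large Δₒ and is invariably low-spin. The d⁶ configuration leaves the e_g set evenly filled (or empty) — no strong Jahn–Teller driving force.
[Co(NO2)6]^4-: Ligand charges: each nitro (N-bound nitrite) is −1. With an overall charge of −4 the cobalt centre must be in the +2 oxidation state. Co sits in group 9, so the d-electron count is 9 − 2 = 7. Nitro (N-bound nitrite) is a strong-field ligand (high in the spectrochemical series) for a first-row metal, so the complex is low-spin. The t₂g⁶e_g¹ (low-spin) configuration has an unevenly filled e_g set; the Jahn–Teller theorem predicts a tetragonal distortion (typically axial elongation) to lift the degeneracy.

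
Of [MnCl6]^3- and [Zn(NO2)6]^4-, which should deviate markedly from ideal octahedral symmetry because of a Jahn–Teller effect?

[MnCl6]^3-: Ligand charges: each chloride is −1. With an overall charge of −3 the manganese centre must be in the +3 oxidation state. Mn sits in group 7, so the d-electron count is 7 − 3 = 4. Chloride is a weak-field ligand for a first-row metal, so the complex is high-spin. The t₂g³e_g¹ (high-spin) configuration has an unevenly filled e_g set; the Jahn–Teller theorem predicts a tetragonal distortion (typically axial elongation) to lift the degeneracy.
[Zn(NO2)6]^4-: Each nitro (N-bound nitrite) is −1; balancing the −4 overall charge requires Zn(II). Zn sits in group 12, so the d-electron count is 12 − 2 = 10. The d¹⁰ configuration leaves the e_g set evenly filled (or empty) — no strong Jahn–Teller driving force.

[MnCl6]^3-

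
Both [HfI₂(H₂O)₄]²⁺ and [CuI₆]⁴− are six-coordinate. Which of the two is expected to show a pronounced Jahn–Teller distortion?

[CuI₆]⁴−

[HfI₂(H₂O)₄]²⁺: Summing ligand charges against the +2 overall charge gives an oxidation state of +4 for hafnium. Group 4 minus oxidation state 4 gives a d⁰ configuration. The d⁰ configuration leaves the e_g set evenly filled (or empty) — no strong Jahn–Teller driving force.
[CuI₆]⁴−: Ligand charges: each iodide is −1. With an overall charge of −4 the copper centre must be in the +2 oxidation state. Copper is a group-11 element; Cu(II) is therefore d⁹. The t₂g⁶e_g³ configuration has an unevenly filled e_g set; the Jahn–Teller theorem predicts a tetragonal distortion (typically axial elongation) to lift the degeneracy.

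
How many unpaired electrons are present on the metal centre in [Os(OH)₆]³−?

1 unpaired electron

Summing ligand charges against the −3 overall charge gives an oxidation state of +3 for osmium.
Os sits in group 8, so the d-electron count is 8 − 3 = 5.
The spin state decides the count: a 5d ion has a large Δₒ and is invariably low-spin.
An octahedral low-spin d⁵ ion is t₂g⁵e_g⁰, giving 1 unpaired electron.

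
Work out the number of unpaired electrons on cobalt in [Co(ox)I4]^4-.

3

Ligand charges: each oxalate is −2; each iodide is −1. With an overall charge of −4 the cobalt centre must be in the +2 oxidation state.
Group 9 minus oxidation state 2 gives a d⁷ configuration.
Counting donor atoms: 1×oxalate (bidentate) → 2 donors; 4×iodide (monodentate) → 4 donors. Coordination number = 6.
The spin state decides the count: Iodide and oxalate are weak-field ligands for a first-row metal, so the complex is high-spin.
An octahedral high-spin d⁷ ion is t₂g⁵e_g², giving 3 unpaired electrons.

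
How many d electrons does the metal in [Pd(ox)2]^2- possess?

Ligand charges: each oxalate is −2. With an overall charge of −2 the palladium centre must be in the +2 oxidation state.
Group 10 minus oxidation state 2 gives a d⁸ configuration.

d8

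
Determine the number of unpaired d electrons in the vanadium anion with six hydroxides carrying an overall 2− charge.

Each hydroxide is −1; balancing the −2 overall charge requires V(IV).
Group 5 minus oxidation state 4 gives a d¹ configuration.
In an octahedral field the d¹ configuration is t₂g¹e_g⁰ (only one arrangement possible), giving 1 unpaired electron.

1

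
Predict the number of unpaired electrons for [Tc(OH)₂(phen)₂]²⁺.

3 unpaired electrons

Summing ligand charges against the +2 overall charge gives an oxidation state of +4 for technetium.
Technetium is a group-7 element; Tc(IV) is therefore d³.
Counting donor atoms: 2×hydroxide (monodentate) → 2 donors; 2×1,10-phenanthroline (bidentate) → 4 donors. Coordination number = 6.
In an octahedral field the d³ configuration is t₂g³e_g⁰ (only one arrangement possible), giving 3 unpaired electrons.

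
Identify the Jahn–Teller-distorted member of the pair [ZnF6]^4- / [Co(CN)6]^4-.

[Co(CN)6]^4-

[ZnF6]^4-: Each fluoride is −1; balancing the −4 overall charge requires Zn(II). Group 12 minus oxidation state 2 gives a d¹⁰ configuration. The d¹⁰ configuration leaves the e_g set evenly filled (or empty) — no strong Jahn–Teller driving force.
[Co(CN)6]^4-: Ligand charges: each cyanide is −1. With an overall charge of −4 the cobalt centre must be in the +2 oxidation state. Cobalt is a group-9 element; Co(II) is therefore d⁷. Cyanide is a strong-field ligand (high in the spectrochemical series) for a first-row metal, so the complex is low-spin. The t₂g⁶e_g¹ (low-spin) configuration has an unevenly filled e_g set; the Jahn–Teller theorem predicts a tetragonal distortion (typically axial elongation) to lift the degeneracy.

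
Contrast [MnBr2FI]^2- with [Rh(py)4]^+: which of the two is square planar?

[Rh(py)4]^+

For [MnBr2FI]^2-: Ligand charges: each bromide is −1; each fluoride is −1; each iodide is −1. With an overall charge of −2 the manganese centre must be in the +2 oxidation state. Group 7 minus oxidation state 2 gives a d⁵ configuration. A high-spin d⁵ ion has zero CFSE in either geometry, so four ligands adopt the sterically favoured tetrahedral geometry. → tetrahedral.
For [Rh(py)4]^+: Summing ligand charges against the +1 overall charge gives an oxidation state of +1 for rhodium. Group 9 minus oxidation state 1 gives a d⁸ configuration. A 4d d⁸ ion has a large crystal-field splitting; square planar leaves the high-energy d_{x²−y²} orbital empty and maximises CFSE. → square planar.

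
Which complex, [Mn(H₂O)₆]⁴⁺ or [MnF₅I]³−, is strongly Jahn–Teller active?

[Mn(H₂O)₆]⁴⁺: Ligand charges: water is neutral. With an overall charge of +4 the manganese centre must be in the +4 oxidation state. Mn sits in group 7, so the d-electron count is 7 − 4 = 3. The d³ configuration leaves the e_g set evenly filled (or empty) — no strong Jahn–Teller driving force.
[MnF₅I]³−: Each fluoride is −1; each iodide is −1; balancing the −3 overall charge requires Mn(III). Group 7 minus oxidation state 3 gives a d⁴ configuration. Fluoride and iodide are weak-field ligands for a first-row metal, so the complex is high-spin. The t₂g³e_g¹ (high-spin) configuration has an unevenly filled e_g set; the Jahn–Teller theorem predicts a tetragonal distortion (typically axial elongation) to lift the degeneracy.

[MnF₅I]³−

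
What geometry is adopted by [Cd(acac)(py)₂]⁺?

tetrahedral

Summing ligand charges against the +1 overall charge gives an oxidation state of +2 for cadmium.
Group 12 minus oxidation state 2 gives a d¹⁰ configuration.
Counting donor atoms: 1×acetylacetonate (bidentate) → 2 donors; 2×pyridine (monodentate) → 2 donors. Coordination number = 4.
A d¹⁰ ion has no crystal-field stabilisation preference between square planar and tetrahedral, so four ligands adopt the sterically favoured tetrahedral geometry.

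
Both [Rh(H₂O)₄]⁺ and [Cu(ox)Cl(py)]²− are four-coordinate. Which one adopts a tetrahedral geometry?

For [Rh(H₂O)₄]⁺: Summing ligand charges against the +1 overall charge gives an oxidation state of +1 for rhodium. Group 9 minus oxidation state 1 gives a d⁸ configuration. A 4d d⁸ ion has a large crystal-field splitting; square planar leaves the high-energy d_{x²−y²} orbital empty and maximises CFSE. → square planar.
For [Cu(ox)Cl(py)]²−: Summing ligand charges against the −2 overall charge gives an oxidation state of +1 for copper. Cu sits in group 11, so the d-electron count is 11 − 1 = 10. A d¹⁰ ion has no crystal-field stabilisation preference between square planar and tetrahedral, so four ligands adopt the sterically favoured tetrahedral geometry. → tetrahedral.

[Cu(ox)Cl(py)]²−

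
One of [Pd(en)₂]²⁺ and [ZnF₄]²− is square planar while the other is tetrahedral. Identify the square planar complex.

[Pd(en)₂]²⁺

For [Pd(en)₂]²⁺: Ligand charges: ethylenediamine is neutral. With an overall charge of +2 the palladium centre must be in the +2 oxidation state. Pd sits in group 10, so the d-electron count is 10 − 2 = 8. A 4d d⁸ ion has a large crystal-field splitting; square planar leaves the high-energy d_{x²−y²} orbital empty and maximises CFSE. → square planar.
For [ZnF₄]²−: Ligand charges: each fluoride is −1. With an overall charge of −2 the zinc centre must be in the +2 oxidation state. Zn sits in group 12, so the d-electron count is 12 − 2 = 10. A d¹⁰ ion has no crystal-field stabilisation preference between square planar and tetrahedral, so four ligands adopt the sterically favoured tetrahedral geometry. → tetrahedral.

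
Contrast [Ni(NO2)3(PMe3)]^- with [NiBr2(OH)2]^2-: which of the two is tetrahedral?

For [Ni(NO2)3(PMe3)]^-: Summing ligand charges against the −1 overall charge gives an oxidation state of +2 for nickel. Nickel is a group-10 element; Ni(II) is therefore d⁸. Nitro (N-bound nitrite) and trimethylphosphine are strong-field ligands (high in the spectrochemical series). A 3d d⁸ ion with strong-field ligands gains enough CFSE to favour square planar over tetrahedral. → square planar.
For [NiBr2(OH)2]^2-: Summing ligand charges against the −2 overall charge gives an oxidation state of +2 for nickel. Ni sits in group 10, so the d-electron count is 10 − 2 = 8. Bromide and hydroxide are weak-field ligands. With weak-field ligands the CFSE gain from square planar is small, so a 3d d⁸ ion takes the sterically preferred tetrahedral geometry. → tetrahedral.

[NiBr2(OH)2]^2-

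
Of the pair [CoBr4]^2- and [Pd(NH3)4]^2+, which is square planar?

[Pd(NH3)4]^2+

For [CoBr4]^2-: Each bromide is −1; balancing the −2 overall charge requires Co(II). Co sits in group 9, so the d-electron count is 9 − 2 = 7. For a high-spin 3d d⁷ ion with weak-field ligands the small Δₜ gives little square-planar CFSE advantage, so four ligands adopt the sterically favoured tetrahedral geometry. → tetrahedral.
For [Pd(NH3)4]^2+: Summing ligand charges against the +2 overall charge gives an oxidation state of +2 for palladium. Group 10 minus oxidation state 2 gives a d⁸ configuration. A 4d d⁸ ion has a large crystal-field splitting; square planar leaves the high-energy d_{x²−y²} orbital empty and maximises CFSE. → square planar.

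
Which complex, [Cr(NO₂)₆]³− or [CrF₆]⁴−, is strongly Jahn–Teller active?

[Cr(NO₂)₆]³−: Summing ligand charges against the −3 overall charge gives an oxidation state of +3 for chromium. Chromium is a group-6 element; Cr(III) is therefore d³. The d³ configuration leaves the e_g set evenly filled (or empty) — no strong Jahn–Teller driving force.
[CrF₆]⁴−: Ligand charges: each fluoride is −1. With an overall charge of −4 the chromium centre must be in the +2 oxidation state. Chromium is a group-6 element; Cr(II) is therefore d⁴. Fluoride is a weak-field ligand for a first-row metal, so the complex is high-spin. The t₂g³e_g¹ (high-spin) configuration has an unevenly filled e_g set; the Jahn–Teller theorem predicts a tetragonal distortion (typically axial elongation) to lift the degeneracy.

[CrF₆]⁴−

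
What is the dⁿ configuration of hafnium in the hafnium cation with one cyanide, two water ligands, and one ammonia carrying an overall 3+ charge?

Summing ligand charges against the +3 overall charge gives an oxidation state of +4 for hafnium.
Group 4 minus oxidation state 4 gives a d⁰ configuration.

d0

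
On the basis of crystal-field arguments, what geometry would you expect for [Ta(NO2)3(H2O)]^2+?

Each nitro (N-bound nitrite) is −1; water is neutral; balancing the +2 overall charge requires Ta(V).
Tantalum is a group-5 element; Ta(V) is therefore d⁰.
Coordination number: 4.
A d⁰ ion has no crystal-field stabilisation preference between square planar and tetrahedral, so four ligands adopt the sterically favoured tetrahedral geometry.

tetrahedral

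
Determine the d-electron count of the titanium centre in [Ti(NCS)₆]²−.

Each isothiocyanate is −1; balancing the −2 overall charge requires Ti(IV).
Ti sits in group 4, so the d-electron count is 4 − 4 = 0.

d0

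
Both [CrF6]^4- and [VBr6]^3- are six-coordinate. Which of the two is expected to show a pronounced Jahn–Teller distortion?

[CrF6]^4-: Each fluoride is −1; balancing the −4 overall charge requires Cr(II). Group 6 minus oxidation state 2 gives a d⁴ configuration. Fluoride is a weak-field ligand for a first-row metal, so the complex is high-spin. The t₂g³e_g¹ (high-spin) configuration has an unevenly filled e_g set; the Jahn–Teller theorem predicts a tetragonal distortion (typically axial elongation) to lift the degeneracy.
[VBr6]^3-: Each bromide is −1; balancing the −3 overall charge requires V(III). V sits in group 5, so the d-electron count is 5 − 3 = 2. The d² configuration leaves the e_g set evenly filled (or empty) — no strong Jahn–Teller driving force.

[CrF6]^4-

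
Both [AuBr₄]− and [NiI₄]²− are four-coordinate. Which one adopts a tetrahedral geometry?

[NiI₄]²−

For [AuBr₄]−: Each bromide is −1; balancing the −1 overall charge requires Au(III). Group 11 minus oxidation state 3 gives a d⁸ configuration. A 5d d⁸ ion has a large crystal-field splitting; square planar leaves the high-energy d_{x²−y²} orbital empty and maximises CFSE. → square planar.
For [NiI₄]²−: Summing ligand charges against the −2 overall charge gives an oxidation state of +2 for nickel. Group 10 minus oxidation state 2 gives a d⁸ configuration. Iodide is a weak-field ligand. With weak-field ligands the CFSE gain from square planar is small, so a 3d d⁸ ion takes the sterically preferred tetrahedral geometry. → tetrahedral.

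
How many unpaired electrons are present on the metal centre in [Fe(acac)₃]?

Each acetylacetonate is −1; balancing the 0 overall charge requires Fe(III).
Fe sits in group 8, so the d-electron count is 8 − 3 = 5.
Counting donor atoms: 3×acetylacetonate (bidentate) → 6 donors. Coordination number = 6.
The spin state decides the count: Acetylacetonate is a weak-field ligand for a first-row metal, so the complex is high-spin.
An octahedral high-spin d⁵ ion is t₂g³e_g², giving 5 unpaired electrons.

5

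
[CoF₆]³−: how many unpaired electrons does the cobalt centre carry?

Ligand charges: each fluoride is −1. With an overall charge of −3 the cobalt centre must be in the +3 oxidation state.
Group 9 minus oxidation state 3 gives a d⁶ configuration.
The spin state decides the count: fluoride is the one ligand weak enough to leave Co(III) high-spin — [CoF₆]³⁻ is the classic exception.
An octahedral high-spin d⁶ ion is t₂g⁴e_g², giving 4 unpaired electrons.

4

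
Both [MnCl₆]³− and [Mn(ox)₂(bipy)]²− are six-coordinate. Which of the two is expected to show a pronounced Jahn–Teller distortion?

[MnCl₆]³−: Each chloride is −1; balancing the −3 overall charge requires Mn(III). Group 7 minus oxidation state 3 gives a d⁴ configuration. Chloride is a weak-field ligand for a first-row metal, so the complex is high-spin. The t₂g³e_g¹ (high-spin) configuration has an unevenly filled e_g set; the Jahn–Teller theorem predicts a tetragonal distortion (typically axial elongation) to lift the degeneracy.
[Mn(ox)₂(bipy)]²−: Ligand charges: each oxalate is −2; 2,2′-bipyridine is neutral. With an overall charge of −2 the manganese centre must be in the +2 oxidation state. Group 7 minus oxidation state 2 gives a d⁵ configuration. Oxalate is a weak-field ligand for a first-row metal, so the complex is high-spin. The d⁵ configuration leaves the e_g set evenly filled (or empty) — no strong Jahn–Teller driving force.

[MnCl₆]³−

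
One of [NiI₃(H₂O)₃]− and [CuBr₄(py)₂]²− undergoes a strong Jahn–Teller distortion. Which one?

[CuBr₄(py)₂]²−

[NiI₃(H₂O)₃]−: Summing ligand charges against the −1 overall charge gives an oxidation state of +2 for nickel. Ni sits in group 10, so the d-electron count is 10 − 2 = 8. The d⁸ configuration leaves the e_g set evenly filled (or empty) — no strong Jahn–Teller driving force.
[CuBr₄(py)₂]²−: Each bromide is −1; pyridine is neutral; balancing the −2 overall charge requires Cu(II). Group 11 minus oxidation state 2 gives a d⁹ configuration. The t₂g⁶e_g³ configuration has an unevenly filled e_g set; the Jahn–Teller theorem predicts a tetragonal distortion (typically axial elongation) to lift the degeneracy.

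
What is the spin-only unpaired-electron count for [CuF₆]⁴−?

1 unpaired electron

Summing ligand charges against the −4 overall charge gives an oxidation state of +2 for copper.
Copper is a group-11 element; Cu(II) is therefore d⁹.
In an octahedral field the d⁹ configuration is t₂g⁶e_g³ (only one arrangement possible), giving 1 unpaired electron.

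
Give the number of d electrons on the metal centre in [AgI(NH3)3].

d10

Each iodide is −1; ammonia is neutral; balancing the 0 overall charge requires Ag(I).
Group 11 minus oxidation state 1 gives a d¹⁰ configuration.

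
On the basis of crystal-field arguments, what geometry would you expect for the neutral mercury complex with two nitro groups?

linear

Summing ligand charges against the 0 overall charge gives an oxidation state of +2 for mercury.
Mercury is a group-12 element; Hg(II) is therefore d¹⁰.
With 2 monodentate ligands the coordination number is 2.
A d¹⁰ ion with only two ligands adopts a linear arrangement (sp hybridisation; no CFSE preference).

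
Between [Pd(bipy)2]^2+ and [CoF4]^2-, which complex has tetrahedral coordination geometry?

[CoF4]^2-

For [Pd(bipy)2]^2+: Summing ligand charges against the +2 overall charge gives an oxidation state of +2 for palladium. Pd sits in group 10, so the d-electron count is 10 − 2 = 8. A 4d d⁸ ion has a large crystal-field splitting; square planar leaves the high-energy d_{x²−y²} orbital empty and maximises CFSE. → square planar.
For [CoF4]^2-: Summing ligand charges against the −2 overall charge gives an oxidation state of +2 for cobalt. Cobalt is a group-9 element; Co(II) is therefore d⁷. For a high-spin 3d d⁷ ion with weak-field ligands the small Δₜ gives little square-planar CFSE advantage, so four ligands adopt the sterically favoured tetrahedral geometry. → tetrahedral.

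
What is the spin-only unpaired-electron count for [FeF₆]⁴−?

Ligand charges: each fluoride is −1. With an overall charge of −4 the iron centre must be in the +2 oxidation state.
Fe sits in group 8, so the d-electron count is 8 − 2 = 6.
The spin state decides the count: Fluoride is a weak-field ligand for a first-row metal, so the complex is high-spin.
An octahedral high-spin d⁶ ion is t₂g⁴e_g², giving 4 unpaired electrons.

4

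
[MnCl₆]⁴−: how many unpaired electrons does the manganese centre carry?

Ligand charges: each chloride is −1. With an overall charge of −4 the manganese centre must be in the +2 oxidation state.
Mn sits in group 7, so the d-electron count is 7 − 2 = 5.
The spin state decides the count: Chloride is a weak-field ligand for a first-row metal, so the complex is high-spin.
An octahedral high-spin d⁵ ion is t₂g³e_g², giving 5 unpaired electrons.

5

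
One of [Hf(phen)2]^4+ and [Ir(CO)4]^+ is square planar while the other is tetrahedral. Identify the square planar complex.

For [Hf(phen)2]^4+: Ligand charges: 1,10-phenanthroline is neutral. With an overall charge of +4 the hafnium centre must be in the +4 oxidation state. Group 4 minus oxidation state 4 gives a d⁰ configuration. A d⁰ ion has no crystal-field stabilisation preference between square planar and tetrahedral, so four ligands adopt the sterically favoured tetrahedral geometry. → tetrahedral.
For [Ir(CO)4]^+: Ligand charges: carbonyl is neutral. With an overall charge of +1 the iridium centre must be in the +1 oxidation state. Ir sits in group 9, so the d-electron count is 9 − 1 = 8. A 5d d⁸ ion has a large crystal-field splitting; square planar leaves the high-energy d_{x²−y²} orbital empty and maximises CFSE. → square planar.

[Ir(CO)4]^+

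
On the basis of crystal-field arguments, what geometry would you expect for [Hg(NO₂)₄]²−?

Ligand charges: each nitro (N-bound nitrite) is −1. With an overall charge of −2 the mercury centre must be in the +2 oxidation state.
Hg sits in group 12, so the d-electron count is 12 − 2 = 10.
With 4 monodentate ligands the coordination number is 4.
A d¹⁰ ion has no crystal-field stabilisation preference between square planar and tetrahedral, so four ligands adopt the sterically favoured tetrahedral geometry.

tetrahedral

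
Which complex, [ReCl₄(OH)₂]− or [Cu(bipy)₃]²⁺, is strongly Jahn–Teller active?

[Cu(bipy)₃]²⁺

[ReCl₄(OH)₂]−: Summing ligand charges against the −1 overall charge gives an oxidation state of +5 for rhenium. Rhenium is a group-7 element; Re(V) is therefore d². The d² configuration leaves the e_g set evenly filled (or empty) — no strong Jahn–Teller driving force.
[Cu(bipy)₃]²⁺: Summing ligand charges against the +2 overall charge gives an oxidation state of +2 for copper. Copper is a group-11 element; Cu(II) is therefore d⁹. The t₂g⁶e_g³ configuration has an unevenly filled e_g set; the Jahn–Teller theorem predicts a tetragonal distortion (typically axial elongation) to lift the degeneracy.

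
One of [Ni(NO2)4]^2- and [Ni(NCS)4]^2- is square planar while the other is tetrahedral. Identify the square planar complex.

[Ni(NO2)4]^2-

For [Ni(NO2)4]^2-: Each nitro (N-bound nitrite) is −1; balancing the −2 overall charge requires Ni(II). Group 10 minus oxidation state 2 gives a d⁸ configuration. Nitro (N-bound nitrite) is a strong-field ligand (high in the spectrochemical series). A 3d d⁸ ion with strong-field ligands gains enough CFSE to favour square planar over tetrahedral. → square planar.
For [Ni(NCS)4]^2-: Summing ligand charges against the −2 overall charge gives an oxidation state of +2 for nickel. Ni sits in group 10, so the d-electron count is 10 − 2 = 8. Isothiocyanate is a weak-field ligand. With weak-field ligands the CFSE gain from square planar is small, so a 3d d⁸ ion takes the sterically preferred tetrahedral geometry. → tetrahedral.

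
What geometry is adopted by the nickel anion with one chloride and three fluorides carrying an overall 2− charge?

tetrahedral

Summing ligand charges against the −2 overall charge gives an oxidation state of +2 for nickel.
Nickel is a group-10 element; Ni(II) is therefore d⁸.
Coordination number: 4.
Chloride and fluoride are weak-field ligands.
With weak-field ligands the CFSE gain from square planar is small, so a 3d d⁸ ion takes the sterically preferred tetrahedral geometry.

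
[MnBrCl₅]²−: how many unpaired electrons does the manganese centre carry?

Each bromide is −1; each chloride is −1; balancing the −2 overall charge requires Mn(IV).
Group 7 minus oxidation state 4 gives a d³ configuration.
In an octahedral field the d³ configuration is t₂g³e_g⁰ (only one arrangement possible), giving 3 unpaired electrons.

3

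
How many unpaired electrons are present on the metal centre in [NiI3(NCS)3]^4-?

2 unpaired electrons

Each iodide is −1; each isothiocyanate is −1; balancing the −4 overall charge requires Ni(II).
Ni sits in group 10, so the d-electron count is 10 − 2 = 8.
In an octahedral field the d⁸ configuration is t₂g⁶e_g² (only one arrangement possible), giving 2 unpaired electrons.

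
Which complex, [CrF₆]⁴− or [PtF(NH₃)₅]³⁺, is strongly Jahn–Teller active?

[CrF₆]⁴−

[CrF₆]⁴−: Ligand charges: each fluoride is −1. With an overall charge of −4 the chromium centre must be in the +2 oxidation state. Chromium is a group-6 element; Cr(II) is therefore d⁴. Fluoride is a weak-field ligand for a first-row metal, so the complex is high-spin. The t₂g³e_g¹ (high-spin) configuration has an unevenly filled e_g set; the Jahn–Teller theorem predicts a tetragonal distortion (typically axial elongation) to lift the degeneracy.
[PtF(NH₃)₅]³⁺: Ligand charges: each fluoride is −1; ammonia is neutral. With an overall charge of +3 the platinum centre must be in the +4 oxidation state. Pt sits in group 10, so the d-electron count is 10 − 4 = 6. A 5d ion has a large Δₒ and is invariably low-spin. The d⁶ configuration leaves the e_g set evenly filled (or empty) — no strong Jahn–Teller driving force.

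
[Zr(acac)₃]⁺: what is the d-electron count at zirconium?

Summing ligand charges against the +1 overall charge gives an oxidation state of +4 for zirconium.
Zr sits in group 4, so the d-electron count is 4 − 4 = 0.

d0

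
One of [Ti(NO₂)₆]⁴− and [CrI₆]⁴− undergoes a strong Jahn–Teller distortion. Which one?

[CrI₆]⁴−

[Ti(NO₂)₆]⁴−: Summing ligand charges against the −4 overall charge gives an oxidation state of +2 for titanium. Group 4 minus oxidation state 2 gives a d² configuration. The d² configuration leaves the e_g set evenly filled (or empty) — no strong Jahn–Teller driving force.
[CrI₆]⁴−: Each iodide is −1; balancing the −4 overall charge requires Cr(II). Chromium is a group-6 element; Cr(II) is therefore d⁴. Iodide is a weak-field ligand for a first-row metal, so the complex is high-spin. The t₂g³e_g¹ (high-spin) configuration has an unevenly filled e_g set; the Jahn–Teller theorem predicts a tetragonal distortion (typically axial elongation) to lift the degeneracy.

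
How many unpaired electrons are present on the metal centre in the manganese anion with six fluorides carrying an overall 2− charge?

Summing ligand charges against the −2 overall charge gives an oxidation state of +4 for manganese.
Group 7 minus oxidation state 4 gives a d³ configuration.
In an octahedral field the d³ configuration is t₂g³e_g⁰ (only one arrangement possible), giving 3 unpaired electrons.

3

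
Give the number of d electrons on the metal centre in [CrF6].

d⁰

Ligand charges: each fluoride is −1. With an overall charge of 0 the chromium centre must be in the +6 oxidation state.
Group 6 minus oxidation state 6 gives a d⁰ configuration.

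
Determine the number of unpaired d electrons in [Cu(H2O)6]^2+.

1

Summing ligand charges against the +2 overall charge gives an oxidation state of +2 for copper.
Group 11 minus oxidation state 2 gives a d⁹ configuration.
In an octahedral field the d⁹ configuration is t₂g⁶e_g³ (only one arrangement possible), giving 1 unpaired electron.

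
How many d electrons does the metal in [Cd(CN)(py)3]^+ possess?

Each cyanide is −1; pyridine is neutral; balancing the +1 overall charge requires Cd(II).
Cd sits in group 12, so the d-electron count is 12 − 2 = 10.

d¹⁰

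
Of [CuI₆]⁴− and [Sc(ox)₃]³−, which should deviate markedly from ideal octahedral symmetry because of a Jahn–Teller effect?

[CuI₆]⁴−

[CuI₆]⁴−: Ligand charges: each iodide is −1. With an overall charge of −4 the copper centre must be in the +2 oxidation state. Copper is a group-11 element; Cu(II) is therefore d⁹. The t₂g⁶e_g³ configuration has an unevenly filled e_g set; the Jahn–Teller theorem predicts a tetragonal distortion (typically axial elongation) to lift the degeneracy.
[Sc(ox)₃]³−: Ligand charges: each oxalate is −2. With an overall charge of −3 the scandium centre must be in the +3 oxidation state. Sc sits in group 3, so the d-electron count is 3 − 3 = 0. The d⁰ configuration leaves the e_g set evenly filled (or empty) — no strong Jahn–Teller driving force.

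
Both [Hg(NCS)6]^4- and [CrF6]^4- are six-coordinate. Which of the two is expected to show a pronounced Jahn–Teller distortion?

[Hg(NCS)6]^4-: Each isothiocyanate is −1; balancing the −4 overall charge requires Hg(II). Hg sits in group 12, so the d-electron count is 12 − 2 = 10. The d¹⁰ configuration leaves the e_g set evenly filled (or empty) — no strong Jahn–Teller driving force.
[CrF6]^4-: Ligand charges: each fluoride is −1. With an overall charge of −4 the chromium centre must be in the +2 oxidation state. Chromium is a group-6 element; Cr(II) is therefore d⁴. Fluoride is a weak-field ligand for a first-row metal, so the complex is high-spin. The t₂g³e_g¹ (high-spin) configuration has an unevenly filled e_g set; the Jahn–Teller theorem predicts a tetragonal distortion (typically axial elongation) to lift the degeneracy.

[CrF6]^4-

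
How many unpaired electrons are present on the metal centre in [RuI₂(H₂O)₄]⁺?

1 unpaired electron

Summing ligand charges against the +1 overall charge gives an oxidation state of +3 for ruthenium.
Ruthenium is a group-8 element; Ru(III) is therefore d⁵.
The spin state decides the count: a 4d ion has a large Δₒ and is invariably low-spin.
An octahedral low-spin d⁵ ion is t₂g⁵e_g⁰, giving 1 unpaired electron.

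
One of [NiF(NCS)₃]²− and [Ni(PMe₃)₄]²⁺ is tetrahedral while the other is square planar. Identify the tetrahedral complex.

For [NiF(NCS)₃]²−: Each fluoride is −1; each isothiocyanate is −1; balancing the −2 overall charge requires Ni(II). Group 10 minus oxidation state 2 gives a d⁸ configuration. Fluoride and isothiocyanate are weak-field ligands. With weak-field ligands the CFSE gain from square planar is small, so a 3d d⁸ ion takes the sterically preferred tetrahedral geometry. → tetrahedral.
For [Ni(PMe₃)₄]²⁺: Ligand charges: trimethylphosphine is neutral. With an overall charge of +2 the nickel centre must be in the +2 oxidation state. Group 10 minus oxidation state 2 gives a d⁸ configuration. Trimethylphosphine is a strong-field ligand (high in the spectrochemical series). A 3d d⁸ ion with strong-field ligands gains enough CFSE to favour square planar over tetrahedral. → square planar.

[NiF(NCS)₃]²−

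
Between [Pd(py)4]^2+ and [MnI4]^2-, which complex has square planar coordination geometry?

[Pd(py)4]^2+

For [Pd(py)4]^2+: Ligand charges: pyridine is neutral. With an overall charge of +2 the palladium centre must be in the +2 oxidation state. Group 10 minus oxidation state 2 gives a d⁸ configuration. A 4d d⁸ ion has a large crystal-field splitting; square planar leaves the high-energy d_{x²−y²} orbital empty and maximises CFSE. → square planar.
For [MnI4]^2-: Each iodide is −1; balancing the −2 overall charge requires Mn(II). Group 7 minus oxidation state 2 gives a d⁵ configuration. A high-spin d⁵ ion has zero CFSE in either geometry, so four ligands adopt the sterically favoured tetrahedral geometry. → tetrahedral.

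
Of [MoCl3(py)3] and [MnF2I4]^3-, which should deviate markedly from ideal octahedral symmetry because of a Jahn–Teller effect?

[MnF2I4]^3-

[MoCl3(py)3]: Summing ligand charges against the 0 overall charge gives an oxidation state of +3 for molybdenum. Group 6 minus oxidation state 3 gives a d³ configuration. The d³ configuration leaves the e_g set evenly filled (or empty) — no strong Jahn–Teller driving force.
[MnF2I4]^3-: Summing ligand charges against the −3 overall charge gives an oxidation state of +3 for manganese. Group 7 minus oxidation state 3 gives a d⁴ configuration. Fluoride and iodide are weak-field ligands for a first-row metal, so the complex is high-spin. The t₂g³e_g¹ (high-spin) configuration has an unevenly filled e_g set; the Jahn–Teller theorem predicts a tetragonal distortion (typically axial elongation) to lift the degeneracy.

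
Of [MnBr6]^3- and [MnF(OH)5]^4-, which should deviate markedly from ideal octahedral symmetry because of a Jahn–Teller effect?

[MnBr6]^3-

[MnBr6]^3-: Ligand charges: each bromide is −1. With an overall charge of −3 the manganese centre must be in the +3 oxidation state. Mn sits in group 7, so the d-electron count is 7 − 3 = 4. Bromide is a weak-field ligand for a first-row metal, so the complex is high-spin. The t₂g³e_g¹ (high-spin) configuration has an unevenly filled e_g set; the Jahn–Teller theorem predicts a tetragonal distortion (typically axial elongation) to lift the degeneracy.
[MnF(OH)5]^4-: Each fluoride is −1; each hydroxide is −1; balancing the −4 overall charge requires Mn(II). Mn sits in group 7, so the d-electron count is 7 − 2 = 5. Fluoride and hydroxide are weak-field ligands for a first-row metal, so the complex is high-spin. The d⁵ configuration leaves the e_g set evenly filled (or empty) — no strong Jahn–Teller driving force.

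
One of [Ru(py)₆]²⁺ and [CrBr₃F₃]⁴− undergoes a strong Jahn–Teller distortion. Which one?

[CrBr₃F₃]⁴−

[Ru(py)₆]²⁺: Pyridine is neutral; balancing the +2 overall charge requires Ru(II). Ru sits in group 8, so the d-electron count is 8 − 2 = 6. A 4d ion has a large Δₒ and is invariably low-spin. The d⁶ configuration leaves the e_g set evenly filled (or empty) — no strong Jahn–Teller driving force.
[CrBr₃F₃]⁴−: Summing ligand charges against the −4 overall charge gives an oxidation state of +2 for chromium. Chromium is a group-6 element; Cr(II) is therefore d⁴. Bromide and fluoride are weak-field ligands for a first-row metal, so the complex is high-spin. The t₂g³e_g¹ (high-spin) configuration has an unevenly filled e_g set; the Jahn–Teller theorem predicts a tetragonal distortion (typically axial elongation) to lift the degeneracy.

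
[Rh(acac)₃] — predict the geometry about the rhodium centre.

Ligand charges: each acetylacetonate is −1. With an overall charge of 0 the rhodium centre must be in the +3 oxidation state.
Rhodium is a group-9 element; Rh(III) is therefore d⁶.
Counting donor atoms: 3×acetylacetonate (bidentate) → 6 donors. Coordination number = 6.
Six donors around a single metal centre give an octahedral coordination sphere.

octahedral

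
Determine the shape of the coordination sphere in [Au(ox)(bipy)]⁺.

square planar

Summing ligand charges against the +1 overall charge gives an oxidation state of +3 for gold.
Gold is a group-11 element; Au(III) is therefore d⁸.
Counting donor atoms: 1×oxalate (bidentate) → 2 donors; 1×2,2′-bipyridine (bidentate) → 2 donors. Coordination number = 4.
A 5d d⁸ ion has a large crystal-field splitting; square planar leaves the high-energy d_{x²−y²} orbital empty and maximises CFSE.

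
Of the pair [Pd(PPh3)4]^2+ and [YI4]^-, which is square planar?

For [Pd(PPh3)4]^2+: Ligand charges: triphenylphosphine is neutral. With an overall charge of +2 the palladium centre must be in the +2 oxidation state. Group 10 minus oxidation state 2 gives a d⁸ configuration. A 4d d⁸ ion has a large crystal-field splitting; square planar leaves the high-energy d_{x²−y²} orbital empty and maximises CFSE. → square planar.
For [YI4]^-: Ligand charges: each iodide is −1. With an overall charge of −1 the yttrium centre must be in the +3 oxidation state. Y sits in group 3, so the d-electron count is 3 − 3 = 0. A d⁰ ion has no crystal-field stabilisation preference between square planar and tetrahedral, so four ligands adopt the sterically favoured tetrahedral geometry. → tetrahedral.

[Pd(PPh3)4]^2+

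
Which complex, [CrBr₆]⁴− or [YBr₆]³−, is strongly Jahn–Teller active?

[CrBr₆]⁴−: Summing ligand charges against the −4 overall charge gives an oxidation state of +2 for chromium. Chromium is a group-6 element; Cr(II) is therefore d⁴. Bromide is a weak-field ligand for a first-row metal, so the complex is high-spin. The t₂g³e_g¹ (high-spin) configuration has an unevenly filled e_g set; the Jahn–Teller theorem predicts a tetragonal distortion (typically axial elongation) to lift the degeneracy.
[YBr₆]³−: Summing ligand charges against the −3 overall charge gives an oxidation state of +3 for yttrium. Y sits in group 3, so the d-electron count is 3 − 3 = 0. The d⁰ configuration leaves the e_g set evenly filled (or empty) — no strong Jahn–Teller driving force.

[CrBr₆]⁴−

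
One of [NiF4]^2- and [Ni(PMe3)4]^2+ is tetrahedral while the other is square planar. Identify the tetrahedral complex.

[NiF4]^2-

For [NiF4]^2-: Ligand charges: each fluoride is −1. With an overall charge of −2 the nickel centre must be in the +2 oxidation state. Nickel is a group-10 element; Ni(II) is therefore d⁸. Fluoride is a weak-field ligand. With weak-field ligands the CFSE gain from square planar is small, so a 3d d⁸ ion takes the sterically preferred tetrahedral geometry. → tetrahedral.
For [Ni(PMe3)4]^2+: Summing ligand charges against the +2 overall charge gives an oxidation state of +2 for nickel. Group 10 minus oxidation state 2 gives a d⁸ configuration. Trimethylphosphine is a strong-field ligand (high in the spectrochemical series). A 3d d⁸ ion with strong-field ligands gains enough CFSE to favour square planar over tetrahedral. → square planar.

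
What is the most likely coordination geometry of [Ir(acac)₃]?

octahedral

Ligand charges: each acetylacetonate is −1. With an overall charge of 0 the iridium centre must be in the +3 oxidation state.
Ir sits in group 9, so the d-electron count is 9 − 3 = 6.
Counting donor atoms: 3×acetylacetonate (bidentate) → 6 donors. Coordination number = 6.
Six donors around a single metal centre give an octahedral coordination sphere.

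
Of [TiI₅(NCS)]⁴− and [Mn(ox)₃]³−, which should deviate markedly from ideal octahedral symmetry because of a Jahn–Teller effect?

[Mn(ox)₃]³−

[TiI₅(NCS)]⁴−: Summing ligand charges against the −4 overall charge gives an oxidation state of +2 for titanium. Ti sits in group 4, so the d-electron count is 4 − 2 = 2. The d² configuration leaves the e_g set evenly filled (or empty) — no strong Jahn–Teller driving force.
[Mn(ox)₃]³−: Ligand charges: each oxalate is −2. With an overall charge of −3 the manganese centre must be in the +3 oxidation state. Manganese is a group-7 element; Mn(III) is therefore d⁴. Oxalate is a weak-field ligand for a first-row metal, so the complex is high-spin. The t₂g³e_g¹ (high-spin) configuration has an unevenly filled e_g set; the Jahn–Teller theorem predicts a tetragonal distortion (typically axial elongation) to lift the degeneracy.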